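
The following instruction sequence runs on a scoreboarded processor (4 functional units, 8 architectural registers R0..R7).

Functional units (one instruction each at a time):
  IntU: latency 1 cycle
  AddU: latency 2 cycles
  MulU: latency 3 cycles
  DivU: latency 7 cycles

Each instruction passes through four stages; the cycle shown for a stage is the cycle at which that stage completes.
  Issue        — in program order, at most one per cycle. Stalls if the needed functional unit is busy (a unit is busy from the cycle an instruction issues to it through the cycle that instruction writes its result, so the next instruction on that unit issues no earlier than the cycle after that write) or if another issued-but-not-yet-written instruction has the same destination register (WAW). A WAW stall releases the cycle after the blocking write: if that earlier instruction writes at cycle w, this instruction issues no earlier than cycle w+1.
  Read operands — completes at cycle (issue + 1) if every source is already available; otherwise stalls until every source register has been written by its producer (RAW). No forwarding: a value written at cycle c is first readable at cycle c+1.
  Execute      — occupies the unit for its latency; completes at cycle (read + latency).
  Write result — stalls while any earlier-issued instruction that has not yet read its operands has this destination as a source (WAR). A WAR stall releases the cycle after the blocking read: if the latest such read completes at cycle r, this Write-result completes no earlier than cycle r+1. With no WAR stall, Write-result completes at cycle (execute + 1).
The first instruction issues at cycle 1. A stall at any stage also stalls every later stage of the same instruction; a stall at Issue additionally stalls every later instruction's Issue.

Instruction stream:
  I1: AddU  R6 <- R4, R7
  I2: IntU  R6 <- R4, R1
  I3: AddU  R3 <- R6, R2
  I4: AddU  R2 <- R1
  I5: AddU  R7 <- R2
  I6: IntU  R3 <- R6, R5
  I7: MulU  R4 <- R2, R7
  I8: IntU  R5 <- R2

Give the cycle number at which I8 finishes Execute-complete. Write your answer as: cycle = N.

t=1  I1 issues→AddU
t=2  I1 reads
t=4  I1 exec-done
t=5  I1 writes R6
t=6  I2 issues→IntU
t=7  I2 reads | I3 issues→AddU
t=8  I2 exec-done
t=9  I2 writes R6
t=10  I3 reads
t=12  I3 exec-done
t=13  I3 writes R3
t=14  I4 issues→AddU
t=15  I4 reads
t=17  I4 exec-done
t=18  I4 writes R2
t=19  I5 issues→AddU
t=20  I5 reads | I6 issues→IntU
t=21  I6 reads | I7 issues→MulU
t=22  I5 exec-done | I6 exec-done
t=23  I5 writes R7 | I6 writes R3
t=24  I7 reads | I8 issues→IntU
t=25  I8 reads
t=26  I8 exec-done
t=27  I7 exec-done | I8 writes R5
t=28  I7 writes R4

cycle = 26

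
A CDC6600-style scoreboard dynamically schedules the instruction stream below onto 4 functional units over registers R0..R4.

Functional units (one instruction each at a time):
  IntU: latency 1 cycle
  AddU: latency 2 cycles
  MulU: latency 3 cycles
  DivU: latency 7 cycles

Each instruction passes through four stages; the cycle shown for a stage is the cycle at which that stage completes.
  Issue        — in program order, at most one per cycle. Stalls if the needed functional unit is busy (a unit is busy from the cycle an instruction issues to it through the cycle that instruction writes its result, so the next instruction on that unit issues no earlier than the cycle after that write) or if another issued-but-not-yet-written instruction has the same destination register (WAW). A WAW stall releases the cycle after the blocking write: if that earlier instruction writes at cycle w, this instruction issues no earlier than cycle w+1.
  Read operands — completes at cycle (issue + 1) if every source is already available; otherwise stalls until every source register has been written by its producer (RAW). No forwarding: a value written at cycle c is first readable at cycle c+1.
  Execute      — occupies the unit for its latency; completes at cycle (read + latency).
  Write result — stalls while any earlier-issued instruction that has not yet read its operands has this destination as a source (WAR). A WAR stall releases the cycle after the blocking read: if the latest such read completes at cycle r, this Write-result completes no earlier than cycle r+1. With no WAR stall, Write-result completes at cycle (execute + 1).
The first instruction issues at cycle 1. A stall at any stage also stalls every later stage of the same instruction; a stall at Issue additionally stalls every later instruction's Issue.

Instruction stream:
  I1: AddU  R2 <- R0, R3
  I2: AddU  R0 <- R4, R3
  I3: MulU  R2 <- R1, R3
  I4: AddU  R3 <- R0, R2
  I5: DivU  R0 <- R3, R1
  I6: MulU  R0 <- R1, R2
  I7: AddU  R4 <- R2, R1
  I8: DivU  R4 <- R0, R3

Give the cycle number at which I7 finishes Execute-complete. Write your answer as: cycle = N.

I1 -> (1, 2, 4, 5)
I2 -> (6, 7, 9, 10)  // struct: AddU busy until I1 writes@5
I3 -> (7, 8, 11, 12)
I4 -> (11, 13, 15, 16)  // struct: AddU busy until I2 writes@10, RAW R2: wait I3 write@12
I5 -> (12, 17, 24, 25)  // RAW R3: wait I4 write@16
I6 -> (26, 27, 30, 31)  // WAW R0: wait I5 write@25
I7 -> (27, 28, 30, 31)
I8 -> (32, 33, 40, 41)  // WAW R4: wait I7 write@31

cycle = 30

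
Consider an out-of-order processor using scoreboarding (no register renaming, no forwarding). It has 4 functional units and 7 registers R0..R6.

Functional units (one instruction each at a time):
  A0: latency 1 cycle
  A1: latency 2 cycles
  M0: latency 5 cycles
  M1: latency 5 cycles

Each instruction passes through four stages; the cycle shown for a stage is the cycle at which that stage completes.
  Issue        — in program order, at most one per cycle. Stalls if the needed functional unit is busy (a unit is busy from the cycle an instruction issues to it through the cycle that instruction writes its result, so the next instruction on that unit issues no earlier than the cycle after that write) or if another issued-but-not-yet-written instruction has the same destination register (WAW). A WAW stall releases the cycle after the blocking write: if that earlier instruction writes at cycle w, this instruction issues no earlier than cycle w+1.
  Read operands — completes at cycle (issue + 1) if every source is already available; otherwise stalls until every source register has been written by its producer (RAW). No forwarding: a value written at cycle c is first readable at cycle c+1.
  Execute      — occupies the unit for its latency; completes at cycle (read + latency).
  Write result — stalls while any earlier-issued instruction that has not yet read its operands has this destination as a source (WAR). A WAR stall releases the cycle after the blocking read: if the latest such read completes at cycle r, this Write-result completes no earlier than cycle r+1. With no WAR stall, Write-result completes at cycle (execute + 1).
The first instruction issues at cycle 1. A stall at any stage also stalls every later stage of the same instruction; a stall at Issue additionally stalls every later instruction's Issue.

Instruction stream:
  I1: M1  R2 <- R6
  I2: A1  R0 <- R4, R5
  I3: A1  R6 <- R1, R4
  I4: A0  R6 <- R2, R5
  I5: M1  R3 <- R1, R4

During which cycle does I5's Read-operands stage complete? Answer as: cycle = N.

1) issue 1, read 2, done 7, write 8
2) issue 2, read 3, done 5, write 6
3) issue 7, read 8, done 10, write 11  <struct: A1 busy until I2 writes@6>
4) issue 12, read 13, done 14, write 15  <WAW R6: wait I3 write@11>
5) issue 13, read 14, done 19, write 20

cycle = 14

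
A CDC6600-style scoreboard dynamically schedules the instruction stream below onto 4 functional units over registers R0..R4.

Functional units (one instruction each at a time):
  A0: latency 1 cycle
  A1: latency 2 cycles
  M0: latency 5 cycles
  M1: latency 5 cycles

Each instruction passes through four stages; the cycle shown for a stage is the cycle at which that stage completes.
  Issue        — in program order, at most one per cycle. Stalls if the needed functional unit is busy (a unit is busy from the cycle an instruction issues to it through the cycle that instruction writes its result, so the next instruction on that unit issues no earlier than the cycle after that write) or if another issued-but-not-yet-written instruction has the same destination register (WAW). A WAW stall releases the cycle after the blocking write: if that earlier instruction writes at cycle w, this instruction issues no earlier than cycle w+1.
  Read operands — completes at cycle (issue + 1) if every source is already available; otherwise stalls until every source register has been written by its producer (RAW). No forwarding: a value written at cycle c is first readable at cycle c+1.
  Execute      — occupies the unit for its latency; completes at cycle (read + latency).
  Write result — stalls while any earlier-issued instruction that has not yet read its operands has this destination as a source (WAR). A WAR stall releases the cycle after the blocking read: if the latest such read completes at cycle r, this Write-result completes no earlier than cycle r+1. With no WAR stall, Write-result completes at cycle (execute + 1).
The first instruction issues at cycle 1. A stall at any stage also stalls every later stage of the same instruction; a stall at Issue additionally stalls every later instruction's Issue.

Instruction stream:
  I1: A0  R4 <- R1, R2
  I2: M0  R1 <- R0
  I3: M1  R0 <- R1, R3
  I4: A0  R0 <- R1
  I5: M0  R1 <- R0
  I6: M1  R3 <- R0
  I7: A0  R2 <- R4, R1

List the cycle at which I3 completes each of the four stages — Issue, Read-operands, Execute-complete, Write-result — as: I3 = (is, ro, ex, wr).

I3 = (3, 10, 15, 16)

I1 -> (1, 2, 3, 4)
I2 -> (2, 3, 8, 9)
I3 -> (3, 10, 15, 16)  // RAW R1: wait I2 write@9
I4 -> (17, 18, 19, 20)  // WAW R0: wait I3 write@16
I5 -> (18, 21, 26, 27)  // RAW R0: wait I4 write@20
I6 -> (19, 21, 26, 27)  // RAW R0: wait I4 write@20
I7 -> (21, 28, 29, 30)  // struct: A0 busy until I4 writes@20, RAW R1: wait I5 write@27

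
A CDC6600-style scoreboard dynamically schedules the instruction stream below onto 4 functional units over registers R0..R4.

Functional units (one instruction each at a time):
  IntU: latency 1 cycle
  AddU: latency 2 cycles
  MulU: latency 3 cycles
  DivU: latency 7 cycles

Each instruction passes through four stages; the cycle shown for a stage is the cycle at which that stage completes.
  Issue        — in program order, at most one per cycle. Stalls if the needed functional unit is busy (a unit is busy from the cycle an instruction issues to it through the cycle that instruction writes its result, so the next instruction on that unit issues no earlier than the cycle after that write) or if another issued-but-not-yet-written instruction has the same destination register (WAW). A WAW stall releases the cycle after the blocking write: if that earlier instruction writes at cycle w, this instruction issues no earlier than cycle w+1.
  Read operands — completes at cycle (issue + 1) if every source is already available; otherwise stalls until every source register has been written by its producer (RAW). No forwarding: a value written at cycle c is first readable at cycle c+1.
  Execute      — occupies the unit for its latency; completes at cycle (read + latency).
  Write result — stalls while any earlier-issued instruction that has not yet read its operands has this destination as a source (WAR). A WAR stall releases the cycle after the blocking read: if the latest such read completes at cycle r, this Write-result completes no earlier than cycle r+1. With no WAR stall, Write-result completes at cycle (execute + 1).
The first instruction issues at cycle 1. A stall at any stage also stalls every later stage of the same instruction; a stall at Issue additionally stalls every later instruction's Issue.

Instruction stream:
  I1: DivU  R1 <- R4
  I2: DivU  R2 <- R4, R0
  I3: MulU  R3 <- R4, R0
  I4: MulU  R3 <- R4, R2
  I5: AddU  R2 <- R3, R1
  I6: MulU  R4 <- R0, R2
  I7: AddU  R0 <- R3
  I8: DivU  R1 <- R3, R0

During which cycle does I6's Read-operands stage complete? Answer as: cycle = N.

cycle 1: I1 dispatched to DivU
cycle 2: I1 operands ready
cycle 9: I1 complete
cycle 10: R1←I1
cycle 11: I2 dispatched to DivU
cycle 12: I2 operands ready, I3 dispatched to MulU
cycle 13: I3 operands ready
cycle 16: I3 complete
cycle 17: R3←I3
cycle 18: I4 dispatched to MulU
cycle 19: I2 complete
cycle 20: R2←I2
cycle 21: I4 operands ready, I5 dispatched to AddU
cycle 24: I4 complete
cycle 25: R3←I4
cycle 26: I5 operands ready, I6 dispatched to MulU
cycle 28: I5 complete
cycle 29: R2←I5
cycle 30: I6 operands ready, I7 dispatched to AddU
cycle 31: I7 operands ready, I8 dispatched to DivU
cycle 33: I6 complete, I7 complete
cycle 34: R4←I6, R0←I7
cycle 35: I8 operands ready
cycle 42: I8 complete
cycle 43: R1←I8

cycle = 30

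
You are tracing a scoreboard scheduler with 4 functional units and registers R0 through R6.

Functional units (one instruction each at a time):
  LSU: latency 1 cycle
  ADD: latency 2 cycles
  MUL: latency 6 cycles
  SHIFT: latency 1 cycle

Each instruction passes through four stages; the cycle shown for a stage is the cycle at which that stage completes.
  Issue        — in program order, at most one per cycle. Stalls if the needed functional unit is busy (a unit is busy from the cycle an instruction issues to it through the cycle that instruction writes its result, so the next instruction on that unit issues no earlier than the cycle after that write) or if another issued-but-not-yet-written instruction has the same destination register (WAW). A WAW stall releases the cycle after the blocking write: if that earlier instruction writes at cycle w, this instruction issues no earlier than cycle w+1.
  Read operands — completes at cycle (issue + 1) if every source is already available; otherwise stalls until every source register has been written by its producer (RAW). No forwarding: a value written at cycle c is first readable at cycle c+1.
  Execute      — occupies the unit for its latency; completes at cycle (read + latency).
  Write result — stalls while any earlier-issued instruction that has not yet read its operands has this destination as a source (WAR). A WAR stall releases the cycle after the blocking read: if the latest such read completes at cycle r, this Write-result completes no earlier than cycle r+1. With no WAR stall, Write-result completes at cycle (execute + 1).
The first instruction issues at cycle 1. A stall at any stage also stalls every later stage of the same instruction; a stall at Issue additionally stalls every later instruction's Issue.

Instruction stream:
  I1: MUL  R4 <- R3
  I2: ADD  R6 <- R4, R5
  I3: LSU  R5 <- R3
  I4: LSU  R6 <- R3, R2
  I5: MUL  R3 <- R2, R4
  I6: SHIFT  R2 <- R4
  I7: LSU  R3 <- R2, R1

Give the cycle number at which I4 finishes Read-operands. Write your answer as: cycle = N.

[1] I1→MUL
[2] I1 RO, I2→ADD
[3] I3→LSU
[4] I3 RO
[5] I3 EX
[8] I1 EX
[9] I1 WR R4
[10] I2 RO
[11] I3 WR R5
[12] I2 EX
[13] I2 WR R6
[14] I4→LSU
[15] I4 RO, I5→MUL
[16] I4 EX, I5 RO, I6→SHIFT
[17] I4 WR R6, I6 RO
[18] I6 EX
[19] I6 WR R2
[22] I5 EX
[23] I5 WR R3
[24] I7→LSU
[25] I7 RO
[26] I7 EX
[27] I7 WR R3

cycle = 15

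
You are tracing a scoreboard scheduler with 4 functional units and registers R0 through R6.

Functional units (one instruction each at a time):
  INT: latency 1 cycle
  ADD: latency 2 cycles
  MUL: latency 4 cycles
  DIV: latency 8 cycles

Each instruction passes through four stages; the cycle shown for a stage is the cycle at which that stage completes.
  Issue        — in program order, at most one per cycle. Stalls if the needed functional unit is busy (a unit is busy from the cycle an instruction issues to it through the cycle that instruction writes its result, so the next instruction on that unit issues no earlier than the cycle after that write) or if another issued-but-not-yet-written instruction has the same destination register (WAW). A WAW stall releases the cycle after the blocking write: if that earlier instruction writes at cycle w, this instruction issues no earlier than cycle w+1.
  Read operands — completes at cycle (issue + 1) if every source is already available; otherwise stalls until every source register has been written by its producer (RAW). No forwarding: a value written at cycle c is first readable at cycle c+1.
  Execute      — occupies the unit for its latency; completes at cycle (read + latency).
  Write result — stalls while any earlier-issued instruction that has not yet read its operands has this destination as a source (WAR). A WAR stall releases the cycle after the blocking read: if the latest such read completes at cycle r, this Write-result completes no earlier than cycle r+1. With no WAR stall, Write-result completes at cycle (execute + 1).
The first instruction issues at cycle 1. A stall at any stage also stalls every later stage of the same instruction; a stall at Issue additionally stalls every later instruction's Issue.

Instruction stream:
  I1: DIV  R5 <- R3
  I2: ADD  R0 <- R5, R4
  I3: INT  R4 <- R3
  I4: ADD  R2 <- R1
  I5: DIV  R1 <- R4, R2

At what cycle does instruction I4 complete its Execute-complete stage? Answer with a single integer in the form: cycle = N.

cycle = 19

cycle 1: I1→DIV
cycle 2: I1 RO | I2→ADD
cycle 3: I3→INT
cycle 4: I3 RO
cycle 5: I3 EX
cycle 10: I1 EX
cycle 11: I1 WR R5
cycle 12: I2 RO
cycle 13: I3 WR R4
cycle 14: I2 EX
cycle 15: I2 WR R0
cycle 16: I4→ADD
cycle 17: I4 RO | I5→DIV
cycle 19: I4 EX
cycle 20: I4 WR R2
cycle 21: I5 RO
cycle 29: I5 EX
cycle 30: I5 WR R1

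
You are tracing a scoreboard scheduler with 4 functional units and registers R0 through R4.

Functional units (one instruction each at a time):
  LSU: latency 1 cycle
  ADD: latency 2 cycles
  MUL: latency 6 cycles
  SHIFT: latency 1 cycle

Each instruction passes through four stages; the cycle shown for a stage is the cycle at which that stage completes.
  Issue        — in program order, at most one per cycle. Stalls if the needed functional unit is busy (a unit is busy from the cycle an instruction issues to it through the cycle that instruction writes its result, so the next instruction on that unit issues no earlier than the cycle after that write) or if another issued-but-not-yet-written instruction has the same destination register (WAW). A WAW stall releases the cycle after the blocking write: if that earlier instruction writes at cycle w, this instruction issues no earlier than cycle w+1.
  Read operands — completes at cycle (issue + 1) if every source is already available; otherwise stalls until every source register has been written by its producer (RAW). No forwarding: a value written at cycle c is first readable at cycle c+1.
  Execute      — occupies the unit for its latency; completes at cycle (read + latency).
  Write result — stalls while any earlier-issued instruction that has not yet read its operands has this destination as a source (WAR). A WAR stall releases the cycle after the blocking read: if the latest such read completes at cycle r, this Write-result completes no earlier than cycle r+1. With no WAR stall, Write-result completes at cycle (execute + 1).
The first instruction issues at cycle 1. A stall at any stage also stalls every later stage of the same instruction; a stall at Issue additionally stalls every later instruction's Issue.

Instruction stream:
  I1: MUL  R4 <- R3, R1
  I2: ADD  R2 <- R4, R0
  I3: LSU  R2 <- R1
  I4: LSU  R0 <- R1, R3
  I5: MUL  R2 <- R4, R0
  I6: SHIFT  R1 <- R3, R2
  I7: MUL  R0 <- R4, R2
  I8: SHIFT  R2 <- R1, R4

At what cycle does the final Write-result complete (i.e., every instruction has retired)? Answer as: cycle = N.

cycle = 38

t=1  issue I1 (MUL)
t=2  I1 read-ops · issue I2 (ADD)
t=8  I1 finished on MUL
t=9  I1→R4
t=10  I2 read-ops
t=12  I2 finished on ADD
t=13  I2→R2
t=14  issue I3 (LSU)
t=15  I3 read-ops
t=16  I3 finished on LSU
t=17  I3→R2
t=18  issue I4 (LSU)
t=19  I4 read-ops · issue I5 (MUL)
t=20  I4 finished on LSU · issue I6 (SHIFT)
t=21  I4→R0
t=22  I5 read-ops
t=28  I5 finished on MUL
t=29  I5→R2
t=30  I6 read-ops · issue I7 (MUL)
t=31  I6 finished on SHIFT · I7 read-ops
t=32  I6→R1
t=33  issue I8 (SHIFT)
t=34  I8 read-ops
t=35  I8 finished on SHIFT
t=36  I8→R2
t=37  I7 finished on MUL
t=38  I7→R0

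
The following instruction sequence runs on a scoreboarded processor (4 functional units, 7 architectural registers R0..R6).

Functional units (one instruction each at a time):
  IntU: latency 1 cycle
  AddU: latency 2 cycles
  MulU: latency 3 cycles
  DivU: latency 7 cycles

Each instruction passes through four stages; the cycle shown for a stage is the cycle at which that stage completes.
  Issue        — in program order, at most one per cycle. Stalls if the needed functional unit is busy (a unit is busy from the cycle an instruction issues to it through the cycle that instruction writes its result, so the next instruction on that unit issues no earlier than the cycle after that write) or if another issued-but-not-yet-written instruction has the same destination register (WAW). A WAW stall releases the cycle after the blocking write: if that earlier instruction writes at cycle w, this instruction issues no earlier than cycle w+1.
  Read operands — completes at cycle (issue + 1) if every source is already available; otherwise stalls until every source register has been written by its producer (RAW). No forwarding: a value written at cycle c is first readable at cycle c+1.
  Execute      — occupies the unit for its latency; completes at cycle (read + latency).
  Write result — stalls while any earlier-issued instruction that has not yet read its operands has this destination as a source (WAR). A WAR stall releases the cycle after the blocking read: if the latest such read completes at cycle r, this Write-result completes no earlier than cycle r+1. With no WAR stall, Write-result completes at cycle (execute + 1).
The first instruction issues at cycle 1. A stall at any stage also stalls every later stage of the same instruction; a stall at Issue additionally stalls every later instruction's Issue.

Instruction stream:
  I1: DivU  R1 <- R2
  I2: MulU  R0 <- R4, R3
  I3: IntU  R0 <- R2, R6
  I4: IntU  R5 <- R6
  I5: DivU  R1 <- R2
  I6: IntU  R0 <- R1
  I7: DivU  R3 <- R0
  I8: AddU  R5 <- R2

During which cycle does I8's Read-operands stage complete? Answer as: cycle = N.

cycle = 25

c1: I1 dispatched to DivU
c2: I1 operands ready | I2 dispatched to MulU
c3: I2 operands ready
c6: I2 complete
c7: R0←I2
c8: I3 dispatched to IntU
c9: I1 complete | I3 operands ready
c10: R1←I1 | I3 complete
c11: R0←I3
c12: I4 dispatched to IntU
c13: I4 operands ready | I5 dispatched to DivU
c14: I4 complete | I5 operands ready
c15: R5←I4
c16: I6 dispatched to IntU
c21: I5 complete
c22: R1←I5
c23: I6 operands ready | I7 dispatched to DivU
c24: I6 complete | I8 dispatched to AddU
c25: R0←I6 | I8 operands ready
c26: I7 operands ready
c27: I8 complete
c28: R5←I8
c33: I7 complete
c34: R3←I7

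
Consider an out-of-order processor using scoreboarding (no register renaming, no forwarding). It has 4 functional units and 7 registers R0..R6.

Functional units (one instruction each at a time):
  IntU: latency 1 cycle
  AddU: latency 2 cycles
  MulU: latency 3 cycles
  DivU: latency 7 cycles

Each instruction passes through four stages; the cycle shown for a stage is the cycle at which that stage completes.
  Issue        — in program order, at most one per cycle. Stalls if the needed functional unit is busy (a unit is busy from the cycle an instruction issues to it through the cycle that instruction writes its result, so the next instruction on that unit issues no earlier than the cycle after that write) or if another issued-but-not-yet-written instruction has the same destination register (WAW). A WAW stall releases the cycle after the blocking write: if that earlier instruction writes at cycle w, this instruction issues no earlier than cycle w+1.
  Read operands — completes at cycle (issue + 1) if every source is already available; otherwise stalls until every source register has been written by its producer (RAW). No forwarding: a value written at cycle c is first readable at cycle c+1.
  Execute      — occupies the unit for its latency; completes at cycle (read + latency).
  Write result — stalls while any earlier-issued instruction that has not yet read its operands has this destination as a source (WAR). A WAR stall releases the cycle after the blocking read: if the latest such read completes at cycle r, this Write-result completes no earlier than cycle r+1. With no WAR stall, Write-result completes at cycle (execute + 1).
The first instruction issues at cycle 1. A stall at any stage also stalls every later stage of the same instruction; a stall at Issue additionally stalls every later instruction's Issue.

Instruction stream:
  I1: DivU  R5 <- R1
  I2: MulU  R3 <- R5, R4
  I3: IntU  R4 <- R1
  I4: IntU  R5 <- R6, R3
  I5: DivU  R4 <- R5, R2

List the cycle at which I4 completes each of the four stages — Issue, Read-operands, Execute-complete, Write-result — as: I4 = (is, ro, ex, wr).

I4 = (13, 16, 17, 18)

I1 -> (1, 2, 9, 10)
I2 -> (2, 11, 14, 15)  // RAW R5: wait I1 write@10
I3 -> (3, 4, 5, 12)  // WAR R4: wait I2 read@11
I4 -> (13, 16, 17, 18)  // struct: IntU busy until I3 writes@12, RAW R3: wait I2 write@15
I5 -> (14, 19, 26, 27)  // RAW R5: wait I4 write@18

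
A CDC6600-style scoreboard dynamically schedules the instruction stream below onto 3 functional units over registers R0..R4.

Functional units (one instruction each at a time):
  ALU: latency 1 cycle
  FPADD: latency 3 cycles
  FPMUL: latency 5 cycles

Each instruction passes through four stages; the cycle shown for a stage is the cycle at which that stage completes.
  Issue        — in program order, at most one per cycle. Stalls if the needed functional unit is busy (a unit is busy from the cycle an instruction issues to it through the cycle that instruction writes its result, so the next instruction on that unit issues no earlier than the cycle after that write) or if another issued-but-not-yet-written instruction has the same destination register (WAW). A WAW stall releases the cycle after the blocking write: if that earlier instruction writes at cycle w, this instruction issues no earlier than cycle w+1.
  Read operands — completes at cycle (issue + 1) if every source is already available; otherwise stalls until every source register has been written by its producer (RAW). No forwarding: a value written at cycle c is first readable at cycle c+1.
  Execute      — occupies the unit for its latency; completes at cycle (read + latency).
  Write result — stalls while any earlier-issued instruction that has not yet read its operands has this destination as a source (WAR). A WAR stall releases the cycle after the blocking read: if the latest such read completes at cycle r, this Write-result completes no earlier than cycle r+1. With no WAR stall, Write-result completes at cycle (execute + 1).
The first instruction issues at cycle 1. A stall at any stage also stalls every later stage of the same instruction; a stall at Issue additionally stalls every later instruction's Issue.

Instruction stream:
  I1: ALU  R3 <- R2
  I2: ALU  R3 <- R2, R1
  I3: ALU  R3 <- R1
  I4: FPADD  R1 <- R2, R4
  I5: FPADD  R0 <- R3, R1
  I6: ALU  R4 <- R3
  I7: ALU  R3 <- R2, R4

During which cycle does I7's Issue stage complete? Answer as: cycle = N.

c1: I1 issues→ALU
c2: I1 reads
c3: I1 exec-done
c4: I1 writes R3
c5: I2 issues→ALU
c6: I2 reads
c7: I2 exec-done
c8: I2 writes R3
c9: I3 issues→ALU
c10: I3 reads · I4 issues→FPADD
c11: I3 exec-done · I4 reads
c12: I3 writes R3
c14: I4 exec-done
c15: I4 writes R1
c16: I5 issues→FPADD
c17: I5 reads · I6 issues→ALU
c18: I6 reads
c19: I6 exec-done
c20: I5 exec-done · I6 writes R4
c21: I5 writes R0 · I7 issues→ALU
c22: I7 reads
c23: I7 exec-done
c24: I7 writes R3

cycle = 21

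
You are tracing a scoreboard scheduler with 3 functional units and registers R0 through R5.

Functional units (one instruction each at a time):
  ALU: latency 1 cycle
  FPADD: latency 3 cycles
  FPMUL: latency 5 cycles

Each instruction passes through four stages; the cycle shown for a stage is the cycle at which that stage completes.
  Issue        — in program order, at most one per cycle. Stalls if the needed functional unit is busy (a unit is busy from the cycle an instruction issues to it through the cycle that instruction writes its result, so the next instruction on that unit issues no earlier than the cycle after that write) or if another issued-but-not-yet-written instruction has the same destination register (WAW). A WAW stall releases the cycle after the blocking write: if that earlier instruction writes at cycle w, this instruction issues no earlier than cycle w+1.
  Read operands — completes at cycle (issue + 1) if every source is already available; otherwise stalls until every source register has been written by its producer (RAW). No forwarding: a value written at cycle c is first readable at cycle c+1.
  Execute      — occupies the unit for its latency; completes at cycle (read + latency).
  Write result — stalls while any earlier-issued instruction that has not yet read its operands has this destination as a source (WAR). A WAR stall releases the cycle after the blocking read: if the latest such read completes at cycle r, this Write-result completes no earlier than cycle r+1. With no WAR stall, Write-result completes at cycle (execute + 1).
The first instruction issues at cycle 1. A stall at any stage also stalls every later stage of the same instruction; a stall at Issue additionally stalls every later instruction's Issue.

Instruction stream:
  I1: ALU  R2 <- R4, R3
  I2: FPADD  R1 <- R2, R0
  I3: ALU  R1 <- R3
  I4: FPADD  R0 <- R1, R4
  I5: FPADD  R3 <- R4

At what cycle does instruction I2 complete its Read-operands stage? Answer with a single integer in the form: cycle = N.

[I1] 1/2/3/4
[I2] 2/5/8/9  (RAW R2: wait I1 write@4)
[I3] 10/11/12/13  (WAW R1: wait I2 write@9)
[I4] 11/14/17/18  (RAW R1: wait I3 write@13)
[I5] 19/20/23/24  (struct: FPADD busy until I4 writes@18)

cycle = 5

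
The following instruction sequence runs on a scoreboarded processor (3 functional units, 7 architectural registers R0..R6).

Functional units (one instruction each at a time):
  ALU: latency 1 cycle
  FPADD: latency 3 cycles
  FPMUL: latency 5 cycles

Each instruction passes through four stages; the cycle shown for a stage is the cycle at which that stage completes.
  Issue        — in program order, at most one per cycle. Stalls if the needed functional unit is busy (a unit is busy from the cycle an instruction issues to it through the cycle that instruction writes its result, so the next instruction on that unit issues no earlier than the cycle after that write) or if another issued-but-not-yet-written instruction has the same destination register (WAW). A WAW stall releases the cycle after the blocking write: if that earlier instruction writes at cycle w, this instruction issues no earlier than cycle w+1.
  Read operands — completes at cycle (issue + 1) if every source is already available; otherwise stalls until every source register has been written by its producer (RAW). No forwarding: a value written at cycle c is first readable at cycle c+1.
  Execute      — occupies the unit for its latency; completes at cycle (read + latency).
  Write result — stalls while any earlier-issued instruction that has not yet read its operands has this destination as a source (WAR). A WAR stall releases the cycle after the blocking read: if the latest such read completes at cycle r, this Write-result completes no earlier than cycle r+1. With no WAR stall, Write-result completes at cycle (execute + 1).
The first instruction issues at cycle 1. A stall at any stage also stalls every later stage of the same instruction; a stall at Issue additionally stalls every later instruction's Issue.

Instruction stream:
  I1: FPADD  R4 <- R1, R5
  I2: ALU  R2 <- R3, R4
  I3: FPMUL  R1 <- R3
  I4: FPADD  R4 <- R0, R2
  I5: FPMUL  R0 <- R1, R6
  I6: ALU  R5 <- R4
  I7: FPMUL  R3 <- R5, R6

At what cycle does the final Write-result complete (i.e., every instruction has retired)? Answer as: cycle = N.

cycle = 26

c1: I1 dispatched to FPADD
c2: I1 operands ready; I2 dispatched to ALU
c3: I3 dispatched to FPMUL
c4: I3 operands ready
c5: I1 complete
c6: R4←I1
c7: I2 operands ready; I4 dispatched to FPADD
c8: I2 complete
c9: R2←I2; I3 complete
c10: R1←I3; I4 operands ready
c11: I5 dispatched to FPMUL
c12: I5 operands ready; I6 dispatched to ALU
c13: I4 complete
c14: R4←I4
c15: I6 operands ready
c16: I6 complete
c17: I5 complete; R5←I6
c18: R0←I5
c19: I7 dispatched to FPMUL
c20: I7 operands ready
c25: I7 complete
c26: R3←I7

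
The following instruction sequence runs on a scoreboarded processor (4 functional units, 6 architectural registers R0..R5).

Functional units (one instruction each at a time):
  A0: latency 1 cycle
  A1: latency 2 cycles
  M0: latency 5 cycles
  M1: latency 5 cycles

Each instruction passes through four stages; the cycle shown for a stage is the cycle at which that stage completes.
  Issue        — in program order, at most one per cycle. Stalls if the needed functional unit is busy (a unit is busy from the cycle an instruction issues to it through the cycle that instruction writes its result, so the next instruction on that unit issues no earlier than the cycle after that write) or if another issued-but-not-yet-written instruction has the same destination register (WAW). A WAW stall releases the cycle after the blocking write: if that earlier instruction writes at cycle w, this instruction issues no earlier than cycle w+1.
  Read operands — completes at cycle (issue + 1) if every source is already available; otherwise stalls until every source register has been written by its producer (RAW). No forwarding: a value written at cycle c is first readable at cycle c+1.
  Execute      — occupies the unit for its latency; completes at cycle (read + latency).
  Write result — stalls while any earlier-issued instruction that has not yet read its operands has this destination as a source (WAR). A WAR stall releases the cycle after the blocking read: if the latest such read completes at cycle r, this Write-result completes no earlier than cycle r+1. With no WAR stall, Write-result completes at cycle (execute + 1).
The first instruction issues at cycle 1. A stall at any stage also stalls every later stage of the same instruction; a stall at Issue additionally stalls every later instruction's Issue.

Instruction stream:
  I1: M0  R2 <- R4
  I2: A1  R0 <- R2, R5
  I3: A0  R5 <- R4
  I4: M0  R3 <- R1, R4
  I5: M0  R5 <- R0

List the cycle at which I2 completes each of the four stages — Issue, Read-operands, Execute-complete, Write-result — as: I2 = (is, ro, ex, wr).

cycle 1: issue I1 (M0)
cycle 2: I1 read-ops; issue I2 (A1)
cycle 3: issue I3 (A0)
cycle 4: I3 read-ops
cycle 5: I3 finished on A0
cycle 7: I1 finished on M0
cycle 8: I1→R2
cycle 9: I2 read-ops; issue I4 (M0)
cycle 10: I3→R5; I4 read-ops
cycle 11: I2 finished on A1
cycle 12: I2→R0
cycle 15: I4 finished on M0
cycle 16: I4→R3
cycle 17: issue I5 (M0)
cycle 18: I5 read-ops
cycle 23: I5 finished on M0
cycle 24: I5→R5

I2 = (2, 9, 11, 12)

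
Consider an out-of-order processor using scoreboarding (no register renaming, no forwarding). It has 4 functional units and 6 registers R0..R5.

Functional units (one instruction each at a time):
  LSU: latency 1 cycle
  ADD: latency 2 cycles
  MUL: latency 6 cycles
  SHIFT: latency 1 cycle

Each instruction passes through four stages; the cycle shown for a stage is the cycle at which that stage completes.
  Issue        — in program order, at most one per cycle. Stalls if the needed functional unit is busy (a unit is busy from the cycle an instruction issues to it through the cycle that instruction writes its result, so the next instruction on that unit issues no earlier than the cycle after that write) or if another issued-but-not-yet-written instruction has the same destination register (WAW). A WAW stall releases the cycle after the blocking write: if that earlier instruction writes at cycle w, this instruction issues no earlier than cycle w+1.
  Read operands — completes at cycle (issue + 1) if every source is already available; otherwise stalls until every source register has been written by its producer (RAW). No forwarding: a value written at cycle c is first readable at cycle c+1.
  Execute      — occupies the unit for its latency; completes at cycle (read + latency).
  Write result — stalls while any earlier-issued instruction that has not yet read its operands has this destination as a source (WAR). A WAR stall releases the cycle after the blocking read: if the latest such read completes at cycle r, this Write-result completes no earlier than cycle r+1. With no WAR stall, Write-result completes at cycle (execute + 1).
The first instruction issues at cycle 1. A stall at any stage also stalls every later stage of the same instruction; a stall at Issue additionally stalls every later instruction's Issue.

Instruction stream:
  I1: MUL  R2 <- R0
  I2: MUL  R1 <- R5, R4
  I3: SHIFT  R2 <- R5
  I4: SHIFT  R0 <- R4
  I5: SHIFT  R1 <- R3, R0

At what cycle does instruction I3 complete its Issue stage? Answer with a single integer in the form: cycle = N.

cycle = 11

[1] I1 issues→MUL
[2] I1 reads
[8] I1 exec-done
[9] I1 writes R2
[10] I2 issues→MUL
[11] I2 reads | I3 issues→SHIFT
[12] I3 reads
[13] I3 exec-done
[14] I3 writes R2
[15] I4 issues→SHIFT
[16] I4 reads
[17] I2 exec-done | I4 exec-done
[18] I2 writes R1 | I4 writes R0
[19] I5 issues→SHIFT
[20] I5 reads
[21] I5 exec-done
[22] I5 writes R1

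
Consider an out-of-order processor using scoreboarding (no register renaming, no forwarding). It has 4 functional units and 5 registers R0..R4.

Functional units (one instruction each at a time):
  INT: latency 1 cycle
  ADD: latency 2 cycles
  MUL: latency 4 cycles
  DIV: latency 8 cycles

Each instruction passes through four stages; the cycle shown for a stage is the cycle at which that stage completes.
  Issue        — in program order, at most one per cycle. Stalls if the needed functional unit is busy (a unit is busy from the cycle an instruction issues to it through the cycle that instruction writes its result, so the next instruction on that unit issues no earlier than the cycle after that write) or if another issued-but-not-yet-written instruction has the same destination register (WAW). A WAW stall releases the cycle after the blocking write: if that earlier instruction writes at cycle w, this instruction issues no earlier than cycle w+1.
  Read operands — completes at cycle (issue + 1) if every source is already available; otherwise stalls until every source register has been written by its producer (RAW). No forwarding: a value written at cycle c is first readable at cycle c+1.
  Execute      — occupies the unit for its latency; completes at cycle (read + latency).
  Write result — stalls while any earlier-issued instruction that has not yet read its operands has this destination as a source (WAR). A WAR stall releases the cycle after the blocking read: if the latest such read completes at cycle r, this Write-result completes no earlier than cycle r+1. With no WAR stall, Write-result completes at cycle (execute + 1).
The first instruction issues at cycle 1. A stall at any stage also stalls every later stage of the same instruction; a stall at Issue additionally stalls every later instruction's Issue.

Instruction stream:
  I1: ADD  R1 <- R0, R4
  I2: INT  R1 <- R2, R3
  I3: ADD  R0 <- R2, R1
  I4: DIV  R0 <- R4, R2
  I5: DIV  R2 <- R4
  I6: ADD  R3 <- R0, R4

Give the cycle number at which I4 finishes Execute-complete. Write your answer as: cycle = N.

cycle = 23

I1: IS=1 RO=2 EX=4 WR=5
I2: IS=6 RO=7 EX=8 WR=9  [WAW R1: wait I1 write@5]
I3: IS=7 RO=10 EX=12 WR=13  [RAW R1: wait I2 write@9]
I4: IS=14 RO=15 EX=23 WR=24  [WAW R0: wait I3 write@13]
I5: IS=25 RO=26 EX=34 WR=35  [struct: DIV busy until I4 writes@24]
I6: IS=26 RO=27 EX=29 WR=30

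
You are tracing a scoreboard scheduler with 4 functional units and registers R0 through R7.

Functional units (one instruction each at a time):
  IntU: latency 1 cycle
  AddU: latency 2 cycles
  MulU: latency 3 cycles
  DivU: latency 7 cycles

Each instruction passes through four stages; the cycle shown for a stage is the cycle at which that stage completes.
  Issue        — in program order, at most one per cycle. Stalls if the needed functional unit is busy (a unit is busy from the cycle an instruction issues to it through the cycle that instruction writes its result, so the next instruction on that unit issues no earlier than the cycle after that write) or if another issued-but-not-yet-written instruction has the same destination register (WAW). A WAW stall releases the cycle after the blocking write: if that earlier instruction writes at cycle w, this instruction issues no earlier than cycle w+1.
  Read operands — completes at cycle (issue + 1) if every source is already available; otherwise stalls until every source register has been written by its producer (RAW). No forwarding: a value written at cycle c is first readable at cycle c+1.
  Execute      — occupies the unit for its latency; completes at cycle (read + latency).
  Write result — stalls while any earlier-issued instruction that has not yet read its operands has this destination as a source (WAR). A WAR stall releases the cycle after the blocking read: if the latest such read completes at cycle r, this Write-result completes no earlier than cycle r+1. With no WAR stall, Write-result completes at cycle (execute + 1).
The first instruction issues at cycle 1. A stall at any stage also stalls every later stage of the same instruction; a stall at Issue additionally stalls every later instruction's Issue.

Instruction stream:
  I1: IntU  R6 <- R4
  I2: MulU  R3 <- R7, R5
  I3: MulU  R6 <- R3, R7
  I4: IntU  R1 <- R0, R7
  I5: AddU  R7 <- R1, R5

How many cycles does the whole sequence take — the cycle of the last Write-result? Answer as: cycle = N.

t=1  I1→IntU
t=2  I1 RO; I2→MulU
t=3  I1 EX; I2 RO
t=4  I1 WR R6
t=6  I2 EX
t=7  I2 WR R3
t=8  I3→MulU
t=9  I3 RO; I4→IntU
t=10  I4 RO; I5→AddU
t=11  I4 EX
t=12  I3 EX; I4 WR R1
t=13  I3 WR R6; I5 RO
t=15  I5 EX
t=16  I5 WR R7

cycle = 16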